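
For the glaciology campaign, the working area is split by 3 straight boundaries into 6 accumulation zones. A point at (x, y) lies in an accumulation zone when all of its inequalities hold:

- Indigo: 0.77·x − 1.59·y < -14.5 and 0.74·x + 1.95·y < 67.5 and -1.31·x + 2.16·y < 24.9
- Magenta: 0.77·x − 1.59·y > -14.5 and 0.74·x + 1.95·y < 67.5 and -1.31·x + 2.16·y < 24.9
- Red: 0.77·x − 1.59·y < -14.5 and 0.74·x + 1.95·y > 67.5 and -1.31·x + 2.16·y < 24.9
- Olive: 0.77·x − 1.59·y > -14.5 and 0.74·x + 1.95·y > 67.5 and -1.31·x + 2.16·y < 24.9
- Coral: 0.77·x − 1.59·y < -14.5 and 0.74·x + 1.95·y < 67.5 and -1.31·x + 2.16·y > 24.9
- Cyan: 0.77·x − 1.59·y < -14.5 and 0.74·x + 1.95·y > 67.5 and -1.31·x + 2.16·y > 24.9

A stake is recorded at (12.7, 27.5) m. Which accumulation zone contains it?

0.77·12.7 − 1.59·27.5 = -33.946, which is < -14.5
0.74·12.7 + 1.95·27.5 = 63.023, which is < 67.5
-1.31·12.7 + 2.16·27.5 = 42.763, which is > 24.9
This sign pattern matches Coral.

Coral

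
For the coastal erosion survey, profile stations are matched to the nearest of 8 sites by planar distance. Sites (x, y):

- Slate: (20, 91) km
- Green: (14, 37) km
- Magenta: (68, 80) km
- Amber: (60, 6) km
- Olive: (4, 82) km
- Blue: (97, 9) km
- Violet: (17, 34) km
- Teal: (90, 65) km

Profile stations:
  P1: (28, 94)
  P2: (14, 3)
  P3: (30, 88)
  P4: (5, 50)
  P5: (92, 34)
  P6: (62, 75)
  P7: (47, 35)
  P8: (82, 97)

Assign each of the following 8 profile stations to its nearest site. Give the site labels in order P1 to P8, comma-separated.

P1 → Slate (d²=73.00)
P2 → Violet (d²=970.00)
P3 → Slate (d²=109.00)
P4 → Green (d²=250.00)
P5 → Blue (d²=650.00)
P6 → Magenta (d²=61.00)
P7 → Violet (d²=901.00)
P8 → Magenta (d²=485.00)

Slate, Violet, Slate, Green, Blue, Magenta, Violet, Magenta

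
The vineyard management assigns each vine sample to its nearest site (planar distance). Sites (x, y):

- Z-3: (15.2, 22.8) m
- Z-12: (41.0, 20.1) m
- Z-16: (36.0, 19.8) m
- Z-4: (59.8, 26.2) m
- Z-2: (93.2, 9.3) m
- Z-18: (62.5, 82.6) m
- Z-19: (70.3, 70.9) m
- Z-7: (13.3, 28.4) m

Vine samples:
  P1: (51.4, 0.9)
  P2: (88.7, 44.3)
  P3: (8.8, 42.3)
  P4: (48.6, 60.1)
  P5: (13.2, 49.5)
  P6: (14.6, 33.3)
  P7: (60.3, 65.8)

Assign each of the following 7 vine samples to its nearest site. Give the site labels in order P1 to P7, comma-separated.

Z-12, Z-19, Z-7, Z-19, Z-7, Z-7, Z-19

P1 → Z-12 (d²=476.80)
P2 → Z-19 (d²=1046.12)
P3 → Z-7 (d²=213.46)
P4 → Z-19 (d²=587.53)
P5 → Z-7 (d²=445.22)
P6 → Z-7 (d²=25.70)
P7 → Z-19 (d²=126.01)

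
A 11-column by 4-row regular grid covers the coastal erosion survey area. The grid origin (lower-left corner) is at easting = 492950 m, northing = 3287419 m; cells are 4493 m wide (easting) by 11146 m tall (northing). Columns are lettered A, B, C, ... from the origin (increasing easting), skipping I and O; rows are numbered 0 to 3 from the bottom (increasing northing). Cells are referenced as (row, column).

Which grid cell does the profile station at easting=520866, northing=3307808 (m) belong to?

(1, G)

Column index: ⌊(520866 − 492950) / 4493⌋ = ⌊6.213⌋ = 6 → column G
Row offset from origin: ⌊(3307808 − 3287419) / 11146⌋ = ⌊1.829⌋ = 1 → row 1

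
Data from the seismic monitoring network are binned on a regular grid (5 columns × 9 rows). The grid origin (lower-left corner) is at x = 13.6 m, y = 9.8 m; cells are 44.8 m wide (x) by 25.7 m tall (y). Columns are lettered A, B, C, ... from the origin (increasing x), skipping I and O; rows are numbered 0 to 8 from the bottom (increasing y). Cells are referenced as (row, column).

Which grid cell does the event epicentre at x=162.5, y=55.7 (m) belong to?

Column index: ⌊(162.5 − 13.6) / 44.8⌋ = ⌊3.324⌋ = 3 → column D
Row offset from origin: ⌊(55.7 − 9.8) / 25.7⌋ = ⌊1.786⌋ = 1 → row 1

(1, D)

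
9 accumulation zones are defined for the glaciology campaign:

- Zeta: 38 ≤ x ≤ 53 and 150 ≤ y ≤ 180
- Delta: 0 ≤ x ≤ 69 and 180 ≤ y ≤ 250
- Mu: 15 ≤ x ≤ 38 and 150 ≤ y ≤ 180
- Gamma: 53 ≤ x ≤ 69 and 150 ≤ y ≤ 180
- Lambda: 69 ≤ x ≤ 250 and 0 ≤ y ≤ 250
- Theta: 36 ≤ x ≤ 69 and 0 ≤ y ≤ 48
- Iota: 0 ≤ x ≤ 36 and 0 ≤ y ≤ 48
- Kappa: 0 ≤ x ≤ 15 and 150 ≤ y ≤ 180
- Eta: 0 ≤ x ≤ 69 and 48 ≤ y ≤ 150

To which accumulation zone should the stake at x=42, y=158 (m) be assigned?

The point has x = 42 and y = 158.
Only Zeta satisfies 38 ≤ x ≤ 53 and 150 ≤ y ≤ 180.

Zeta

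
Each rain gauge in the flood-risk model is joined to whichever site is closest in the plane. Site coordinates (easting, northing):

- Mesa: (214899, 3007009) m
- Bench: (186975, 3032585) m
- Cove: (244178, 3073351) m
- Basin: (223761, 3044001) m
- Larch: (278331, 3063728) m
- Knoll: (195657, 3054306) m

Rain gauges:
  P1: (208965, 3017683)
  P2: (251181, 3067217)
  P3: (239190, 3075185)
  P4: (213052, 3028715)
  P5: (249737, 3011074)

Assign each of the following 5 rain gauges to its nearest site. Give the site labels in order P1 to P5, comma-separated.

P1 → Mesa (d²=149146632.00)
P2 → Cove (d²=86667965.00)
P3 → Cove (d²=28243700.00)
P4 → Basin (d²=348344477.00)
P5 → Mesa (d²=1230210469.00)

Mesa, Cove, Cove, Basin, Mesa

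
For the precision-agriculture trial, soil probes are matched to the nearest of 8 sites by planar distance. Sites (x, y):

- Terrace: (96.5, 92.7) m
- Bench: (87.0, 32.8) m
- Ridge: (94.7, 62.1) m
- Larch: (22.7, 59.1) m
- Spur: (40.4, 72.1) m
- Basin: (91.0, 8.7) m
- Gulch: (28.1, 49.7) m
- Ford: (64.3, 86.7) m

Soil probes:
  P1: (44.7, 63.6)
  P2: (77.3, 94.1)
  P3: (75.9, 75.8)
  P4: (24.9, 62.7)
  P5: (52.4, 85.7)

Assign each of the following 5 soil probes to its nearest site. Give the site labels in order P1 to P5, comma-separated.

P1 → Spur (d²=90.74)
P2 → Ford (d²=223.76)
P3 → Ford (d²=253.37)
P4 → Larch (d²=17.80)
P5 → Ford (d²=142.61)

Spur, Ford, Ford, Larch, Ford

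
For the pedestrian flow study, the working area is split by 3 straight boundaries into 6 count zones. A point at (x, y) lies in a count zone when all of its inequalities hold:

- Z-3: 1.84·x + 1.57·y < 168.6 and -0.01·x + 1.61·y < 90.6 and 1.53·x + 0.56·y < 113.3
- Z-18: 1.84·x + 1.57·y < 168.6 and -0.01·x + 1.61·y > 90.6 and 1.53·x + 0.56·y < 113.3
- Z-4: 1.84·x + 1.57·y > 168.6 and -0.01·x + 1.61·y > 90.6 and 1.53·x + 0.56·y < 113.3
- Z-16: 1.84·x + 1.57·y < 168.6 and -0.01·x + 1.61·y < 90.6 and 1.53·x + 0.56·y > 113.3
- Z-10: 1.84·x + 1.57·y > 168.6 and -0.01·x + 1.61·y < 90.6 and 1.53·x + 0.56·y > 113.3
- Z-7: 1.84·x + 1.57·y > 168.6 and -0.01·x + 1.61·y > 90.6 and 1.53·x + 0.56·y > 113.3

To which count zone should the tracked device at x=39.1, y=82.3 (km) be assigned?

1.84·39.1 + 1.57·82.3 = 201.155, which is > 168.6
-0.01·39.1 + 1.61·82.3 = 132.112, which is > 90.6
1.53·39.1 + 0.56·82.3 = 105.911, which is < 113.3
This sign pattern matches Z-4.

Z-4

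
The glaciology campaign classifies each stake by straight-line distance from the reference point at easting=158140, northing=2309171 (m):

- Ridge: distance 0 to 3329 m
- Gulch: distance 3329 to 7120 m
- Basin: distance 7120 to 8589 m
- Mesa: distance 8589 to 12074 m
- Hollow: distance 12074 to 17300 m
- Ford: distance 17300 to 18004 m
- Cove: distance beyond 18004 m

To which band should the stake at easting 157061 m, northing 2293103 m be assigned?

Hollow

Distance = √((157061−158140)² + (2293103−2309171)²) = √(1164241.000 + 258180624.000) = 16104.188 m.
12074 ≤ 16104.188 < 17300 → Hollow.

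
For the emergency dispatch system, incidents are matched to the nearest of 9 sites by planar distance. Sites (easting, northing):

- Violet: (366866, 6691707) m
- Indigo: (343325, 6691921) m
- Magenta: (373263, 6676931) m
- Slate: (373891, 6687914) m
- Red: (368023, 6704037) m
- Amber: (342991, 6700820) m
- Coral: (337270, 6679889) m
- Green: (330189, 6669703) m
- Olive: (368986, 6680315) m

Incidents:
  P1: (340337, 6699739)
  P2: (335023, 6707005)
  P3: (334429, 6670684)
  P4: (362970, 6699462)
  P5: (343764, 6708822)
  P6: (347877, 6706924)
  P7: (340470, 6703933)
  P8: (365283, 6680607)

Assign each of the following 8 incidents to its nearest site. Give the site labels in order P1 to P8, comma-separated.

Amber, Amber, Green, Red, Amber, Amber, Amber, Olive

P1 → Amber (d²=8212277.00)
P2 → Amber (d²=101743249.00)
P3 → Green (d²=18939961.00)
P4 → Red (d²=46463434.00)
P5 → Amber (d²=64629533.00)
P6 → Amber (d²=61131812.00)
P7 → Amber (d²=16046210.00)
P8 → Olive (d²=13797473.00)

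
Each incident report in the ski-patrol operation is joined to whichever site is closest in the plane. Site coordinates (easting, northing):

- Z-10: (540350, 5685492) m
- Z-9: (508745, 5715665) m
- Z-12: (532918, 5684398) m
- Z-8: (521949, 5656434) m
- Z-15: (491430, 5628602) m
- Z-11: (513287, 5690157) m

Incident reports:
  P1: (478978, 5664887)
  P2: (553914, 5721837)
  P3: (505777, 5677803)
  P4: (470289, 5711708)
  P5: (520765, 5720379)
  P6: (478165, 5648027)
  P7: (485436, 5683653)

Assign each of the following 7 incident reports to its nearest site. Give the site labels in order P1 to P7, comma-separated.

P1 → Z-15 (d²=1471653529.00)
P2 → Z-10 (d²=1504941121.00)
P3 → Z-11 (d²=209021416.00)
P4 → Z-9 (d²=1494521785.00)
P5 → Z-9 (d²=166702196.00)
P6 → Z-15 (d²=553290850.00)
P7 → Z-11 (d²=817980217.00)

Z-15, Z-10, Z-11, Z-9, Z-9, Z-15, Z-11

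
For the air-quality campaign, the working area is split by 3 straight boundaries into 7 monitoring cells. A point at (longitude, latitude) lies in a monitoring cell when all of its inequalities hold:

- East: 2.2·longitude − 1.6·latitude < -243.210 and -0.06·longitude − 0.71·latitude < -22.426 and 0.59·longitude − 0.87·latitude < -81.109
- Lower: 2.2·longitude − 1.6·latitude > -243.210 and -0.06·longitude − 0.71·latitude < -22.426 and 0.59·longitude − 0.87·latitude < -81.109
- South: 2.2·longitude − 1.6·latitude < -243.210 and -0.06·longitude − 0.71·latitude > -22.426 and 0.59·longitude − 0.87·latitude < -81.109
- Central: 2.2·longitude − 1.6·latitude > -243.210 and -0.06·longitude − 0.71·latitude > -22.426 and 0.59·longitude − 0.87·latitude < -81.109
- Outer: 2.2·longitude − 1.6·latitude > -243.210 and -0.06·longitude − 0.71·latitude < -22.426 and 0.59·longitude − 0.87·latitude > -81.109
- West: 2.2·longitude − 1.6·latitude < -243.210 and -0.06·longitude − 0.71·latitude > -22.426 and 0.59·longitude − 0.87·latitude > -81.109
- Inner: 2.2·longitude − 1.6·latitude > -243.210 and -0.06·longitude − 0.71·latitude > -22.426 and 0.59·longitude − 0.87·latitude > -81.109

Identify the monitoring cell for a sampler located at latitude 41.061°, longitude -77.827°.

2.2·-77.827 − 1.6·41.061 = -236.917, which is > -243.210
-0.06·-77.827 − 0.71·41.061 = -24.484, which is < -22.426
0.59·-77.827 − 0.87·41.061 = -81.641, which is < -81.109
This sign pattern matches Lower.

Lower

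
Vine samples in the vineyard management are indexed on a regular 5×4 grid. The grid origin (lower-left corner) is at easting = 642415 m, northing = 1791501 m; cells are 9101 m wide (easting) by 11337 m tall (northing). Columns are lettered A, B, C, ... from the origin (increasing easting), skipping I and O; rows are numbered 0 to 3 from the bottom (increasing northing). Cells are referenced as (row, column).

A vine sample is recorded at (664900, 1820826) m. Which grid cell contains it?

Column index: ⌊(664900 − 642415) / 9101⌋ = ⌊2.471⌋ = 2 → column C
Row offset from origin: ⌊(1820826 − 1791501) / 11337⌋ = ⌊2.587⌋ = 2 → row 2

(2, C)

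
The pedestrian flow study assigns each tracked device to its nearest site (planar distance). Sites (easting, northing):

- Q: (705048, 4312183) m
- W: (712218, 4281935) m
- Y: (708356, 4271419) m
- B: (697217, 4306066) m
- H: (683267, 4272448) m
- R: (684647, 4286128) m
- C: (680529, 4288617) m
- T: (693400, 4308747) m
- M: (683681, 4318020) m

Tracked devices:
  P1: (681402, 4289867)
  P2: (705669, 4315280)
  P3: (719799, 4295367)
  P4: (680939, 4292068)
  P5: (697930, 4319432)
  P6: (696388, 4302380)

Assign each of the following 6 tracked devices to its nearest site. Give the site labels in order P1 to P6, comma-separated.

P1 → C (d²=2324629.00)
P2 → Q (d²=9977050.00)
P3 → W (d²=237890185.00)
P4 → C (d²=12077501.00)
P5 → Q (d²=103213925.00)
P6 → B (d²=14273837.00)

C, Q, W, C, Q, B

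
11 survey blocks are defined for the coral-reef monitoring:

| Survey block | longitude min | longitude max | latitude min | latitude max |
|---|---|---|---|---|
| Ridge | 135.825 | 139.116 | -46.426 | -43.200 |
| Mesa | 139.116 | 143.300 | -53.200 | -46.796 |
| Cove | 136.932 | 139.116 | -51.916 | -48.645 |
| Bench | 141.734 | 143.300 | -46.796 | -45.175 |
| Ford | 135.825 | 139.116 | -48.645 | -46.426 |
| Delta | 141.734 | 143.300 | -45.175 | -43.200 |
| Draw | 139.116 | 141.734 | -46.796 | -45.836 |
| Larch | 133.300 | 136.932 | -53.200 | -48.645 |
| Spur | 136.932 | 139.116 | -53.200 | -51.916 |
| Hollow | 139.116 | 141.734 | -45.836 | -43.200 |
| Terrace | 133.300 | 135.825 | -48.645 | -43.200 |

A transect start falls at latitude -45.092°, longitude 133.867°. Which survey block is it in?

Terrace

The point has longitude = 133.867 and latitude = -45.092.
Only Terrace satisfies 133.300 ≤ longitude ≤ 135.825 and -48.645 ≤ latitude ≤ -43.200.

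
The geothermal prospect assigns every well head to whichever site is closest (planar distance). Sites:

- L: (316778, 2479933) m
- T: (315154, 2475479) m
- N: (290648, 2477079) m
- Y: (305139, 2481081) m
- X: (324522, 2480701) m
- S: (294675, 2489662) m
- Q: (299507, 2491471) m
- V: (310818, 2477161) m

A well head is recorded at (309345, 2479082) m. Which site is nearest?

V

Squared distances to each site:
L: 55973690.000; T: 46726090.000; N: 353589818.000; Y: 21686437.000; X: 232962490.000; S: 327145300.000; Q: 250273565.000; V: 5859970.000.
Minimum at V.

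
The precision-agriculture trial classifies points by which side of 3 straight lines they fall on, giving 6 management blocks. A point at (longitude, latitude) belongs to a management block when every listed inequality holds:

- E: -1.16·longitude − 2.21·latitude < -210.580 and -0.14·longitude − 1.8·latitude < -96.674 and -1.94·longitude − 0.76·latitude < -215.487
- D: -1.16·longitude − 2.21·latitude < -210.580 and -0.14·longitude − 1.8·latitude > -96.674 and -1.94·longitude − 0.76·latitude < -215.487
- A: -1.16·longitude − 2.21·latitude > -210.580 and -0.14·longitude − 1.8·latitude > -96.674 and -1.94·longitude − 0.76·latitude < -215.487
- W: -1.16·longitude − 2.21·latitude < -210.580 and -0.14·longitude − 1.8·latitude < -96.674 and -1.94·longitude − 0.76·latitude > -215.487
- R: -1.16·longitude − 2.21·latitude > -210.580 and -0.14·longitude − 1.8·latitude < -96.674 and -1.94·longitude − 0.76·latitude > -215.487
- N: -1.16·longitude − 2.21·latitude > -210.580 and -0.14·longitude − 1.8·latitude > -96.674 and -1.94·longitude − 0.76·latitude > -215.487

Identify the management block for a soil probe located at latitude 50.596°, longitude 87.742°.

W

-1.16·87.742 − 2.21·50.596 = -213.598, which is < -210.580
-0.14·87.742 − 1.8·50.596 = -103.357, which is < -96.674
-1.94·87.742 − 0.76·50.596 = -208.672, which is > -215.487
This sign pattern matches W.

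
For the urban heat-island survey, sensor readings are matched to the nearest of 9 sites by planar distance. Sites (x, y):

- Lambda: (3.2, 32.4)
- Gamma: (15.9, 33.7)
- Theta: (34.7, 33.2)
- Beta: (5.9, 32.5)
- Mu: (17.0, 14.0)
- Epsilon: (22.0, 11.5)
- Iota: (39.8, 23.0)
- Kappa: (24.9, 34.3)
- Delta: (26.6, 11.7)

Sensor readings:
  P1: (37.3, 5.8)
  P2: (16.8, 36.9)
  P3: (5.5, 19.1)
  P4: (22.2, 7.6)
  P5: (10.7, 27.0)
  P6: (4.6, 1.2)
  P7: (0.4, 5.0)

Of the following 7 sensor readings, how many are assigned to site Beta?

P1 → Delta
P2 → Gamma
P3 → Mu
P4 → Epsilon
P5 → Beta
P6 → Mu
P7 → Mu
1 of the 7 goes to Beta.

1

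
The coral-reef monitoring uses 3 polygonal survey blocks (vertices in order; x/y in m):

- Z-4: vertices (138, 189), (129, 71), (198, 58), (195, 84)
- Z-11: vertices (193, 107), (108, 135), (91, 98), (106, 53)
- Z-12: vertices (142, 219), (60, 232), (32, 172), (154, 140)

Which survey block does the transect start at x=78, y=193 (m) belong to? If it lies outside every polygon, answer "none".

Z-12

Cast a ray rightward from (78, 193). For each polygon, the edges (by vertex number in listed order) whose endpoints lie on opposite sides of y = 193, where each meets that height, and whether that is right or left of the point:
Z-4: no edge straddles that height → 0 crossings.
Z-11: no edge straddles that height → 0 crossings.
Z-12: 2–3 at x≈41.8 (left), 4–1 at x≈145.9 (right) → 1 crossing.
Only Z-12 has an odd count, so the point is inside Z-12.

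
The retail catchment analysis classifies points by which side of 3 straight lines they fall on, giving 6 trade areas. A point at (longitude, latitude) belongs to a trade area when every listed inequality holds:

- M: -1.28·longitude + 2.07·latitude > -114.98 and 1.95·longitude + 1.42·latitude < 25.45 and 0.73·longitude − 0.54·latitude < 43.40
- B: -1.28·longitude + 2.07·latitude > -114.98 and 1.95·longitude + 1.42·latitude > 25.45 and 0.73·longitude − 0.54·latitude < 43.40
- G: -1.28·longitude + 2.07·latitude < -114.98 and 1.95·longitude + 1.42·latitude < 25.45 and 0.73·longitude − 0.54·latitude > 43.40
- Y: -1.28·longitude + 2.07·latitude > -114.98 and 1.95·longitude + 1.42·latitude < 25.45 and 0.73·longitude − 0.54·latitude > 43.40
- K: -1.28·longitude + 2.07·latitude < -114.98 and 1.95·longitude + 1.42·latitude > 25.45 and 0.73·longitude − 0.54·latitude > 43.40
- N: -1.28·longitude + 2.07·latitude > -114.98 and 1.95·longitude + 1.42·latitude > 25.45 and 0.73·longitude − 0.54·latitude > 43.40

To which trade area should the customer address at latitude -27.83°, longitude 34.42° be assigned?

B

-1.28·34.42 + 2.07·-27.83 = -101.666, which is > -114.98
1.95·34.42 + 1.42·-27.83 = 27.600, which is > 25.45
0.73·34.42 − 0.54·-27.83 = 40.155, which is < 43.40
This sign pattern matches B.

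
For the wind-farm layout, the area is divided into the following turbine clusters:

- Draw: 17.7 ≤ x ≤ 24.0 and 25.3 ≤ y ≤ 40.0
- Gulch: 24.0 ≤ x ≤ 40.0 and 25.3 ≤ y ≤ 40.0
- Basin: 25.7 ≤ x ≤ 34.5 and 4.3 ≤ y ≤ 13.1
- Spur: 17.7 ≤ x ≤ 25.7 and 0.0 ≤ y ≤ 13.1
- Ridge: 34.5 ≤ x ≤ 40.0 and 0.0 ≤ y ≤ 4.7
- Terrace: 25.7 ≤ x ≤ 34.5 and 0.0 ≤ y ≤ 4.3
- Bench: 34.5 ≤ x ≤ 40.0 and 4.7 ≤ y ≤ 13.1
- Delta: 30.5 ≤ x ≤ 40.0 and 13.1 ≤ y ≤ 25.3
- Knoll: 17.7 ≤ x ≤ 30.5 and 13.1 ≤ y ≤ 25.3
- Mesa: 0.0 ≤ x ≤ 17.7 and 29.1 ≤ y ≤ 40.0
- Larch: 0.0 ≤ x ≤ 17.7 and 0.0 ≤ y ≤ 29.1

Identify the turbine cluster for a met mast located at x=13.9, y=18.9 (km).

The point has x = 13.9 and y = 18.9.
Only Larch satisfies 0.0 ≤ x ≤ 17.7 and 0.0 ≤ y ≤ 29.1.

Larch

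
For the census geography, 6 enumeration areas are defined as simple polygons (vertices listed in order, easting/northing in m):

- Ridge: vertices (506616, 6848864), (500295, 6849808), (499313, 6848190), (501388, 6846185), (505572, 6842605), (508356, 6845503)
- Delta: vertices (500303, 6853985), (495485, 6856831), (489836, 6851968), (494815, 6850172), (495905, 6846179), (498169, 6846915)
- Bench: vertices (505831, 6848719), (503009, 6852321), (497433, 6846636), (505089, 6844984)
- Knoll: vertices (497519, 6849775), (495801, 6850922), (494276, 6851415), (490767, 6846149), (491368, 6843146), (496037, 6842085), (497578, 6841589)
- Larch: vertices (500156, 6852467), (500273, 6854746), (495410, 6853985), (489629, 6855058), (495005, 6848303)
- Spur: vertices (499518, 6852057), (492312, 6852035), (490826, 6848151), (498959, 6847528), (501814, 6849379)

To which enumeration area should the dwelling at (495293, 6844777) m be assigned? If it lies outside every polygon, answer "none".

Knoll

Cast a ray rightward from (495293, 6844777). For each polygon, the edges (by vertex number in listed order) whose endpoints lie on opposite sides of northing = 6844777, where each meets that height, and whether that is right or left of the point:
Ridge: 4–5 at easting≈503033.6 (right), 5–6 at easting≈507658.6 (right) → 2 crossings.
Delta: no edge straddles that height → 0 crossings.
Bench: no edge straddles that height → 0 crossings.
Knoll: 4–5 at easting≈491041.6 (left), 7–1 at easting≈497555.0 (right) → 1 crossing.
Larch: no edge straddles that height → 0 crossings.
Spur: no edge straddles that height → 0 crossings.
Only Knoll has an odd count, so the point is inside Knoll.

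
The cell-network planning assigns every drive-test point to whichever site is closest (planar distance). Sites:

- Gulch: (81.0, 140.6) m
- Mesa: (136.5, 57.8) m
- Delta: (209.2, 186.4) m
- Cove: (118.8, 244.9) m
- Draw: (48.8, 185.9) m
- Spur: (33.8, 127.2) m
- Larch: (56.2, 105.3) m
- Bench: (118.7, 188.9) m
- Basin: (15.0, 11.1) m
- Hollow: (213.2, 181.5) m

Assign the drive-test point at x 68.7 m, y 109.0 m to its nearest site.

Larch

Squared distances to each site:
Gulch: 1149.850; Mesa: 7218.280; Delta: 25731.010; Cove: 20978.820; Draw: 6309.620; Spur: 1549.250; Larch: 169.940; Bench: 8884.010; Basin: 12468.100; Hollow: 26136.500.
Minimum at Larch.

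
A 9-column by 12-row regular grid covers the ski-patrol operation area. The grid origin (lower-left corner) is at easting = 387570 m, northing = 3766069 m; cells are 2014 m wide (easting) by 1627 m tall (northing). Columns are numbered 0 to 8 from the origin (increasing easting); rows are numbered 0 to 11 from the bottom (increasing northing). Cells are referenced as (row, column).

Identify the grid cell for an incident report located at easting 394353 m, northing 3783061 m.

(10, 3)

Column index: ⌊(394353 − 387570) / 2014⌋ = ⌊3.368⌋ = 3
Row offset from origin: ⌊(3783061 − 3766069) / 1627⌋ = ⌊10.444⌋ = 10 → row 10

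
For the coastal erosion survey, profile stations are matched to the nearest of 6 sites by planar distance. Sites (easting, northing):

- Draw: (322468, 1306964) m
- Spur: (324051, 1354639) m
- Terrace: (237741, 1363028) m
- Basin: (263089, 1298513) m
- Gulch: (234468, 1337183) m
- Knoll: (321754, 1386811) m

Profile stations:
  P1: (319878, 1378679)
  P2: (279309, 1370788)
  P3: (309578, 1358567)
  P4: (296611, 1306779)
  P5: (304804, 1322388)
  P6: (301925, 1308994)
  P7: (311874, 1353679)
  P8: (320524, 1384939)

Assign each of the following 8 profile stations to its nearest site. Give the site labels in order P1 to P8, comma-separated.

P1 → Knoll (d²=69648800.00)
P2 → Terrace (d²=1788116224.00)
P3 → Spur (d²=224896913.00)
P4 → Draw (d²=668618674.00)
P5 → Draw (d²=549916672.00)
P6 → Draw (d²=426135749.00)
P7 → Spur (d²=149200929.00)
P8 → Knoll (d²=5017284.00)

Knoll, Terrace, Spur, Draw, Draw, Draw, Spur, Knoll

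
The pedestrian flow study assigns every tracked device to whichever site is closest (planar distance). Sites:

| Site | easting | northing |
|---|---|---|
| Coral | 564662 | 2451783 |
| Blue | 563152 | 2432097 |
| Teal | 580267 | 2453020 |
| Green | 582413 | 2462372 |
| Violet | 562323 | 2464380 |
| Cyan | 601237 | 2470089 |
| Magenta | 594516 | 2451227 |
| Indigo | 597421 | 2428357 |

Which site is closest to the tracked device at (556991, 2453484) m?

Coral

Squared distances to each site:
Coral: 61737642.000; Blue: 495361690.000; Teal: 541987472.000; Green: 725274628.000; Violet: 147153040.000; Cyan: 2233434541.000; Magenta: 1413219674.000; Indigo: 2265951029.000.
Minimum at Coral.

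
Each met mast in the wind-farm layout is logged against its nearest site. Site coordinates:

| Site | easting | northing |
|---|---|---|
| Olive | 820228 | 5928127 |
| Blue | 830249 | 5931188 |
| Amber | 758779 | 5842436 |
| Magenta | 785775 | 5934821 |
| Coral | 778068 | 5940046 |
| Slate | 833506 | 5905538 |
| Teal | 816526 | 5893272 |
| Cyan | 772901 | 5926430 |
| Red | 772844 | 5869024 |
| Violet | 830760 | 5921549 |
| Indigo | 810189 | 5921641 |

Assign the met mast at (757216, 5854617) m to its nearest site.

Amber

Squared distances to each site:
Olive: 9374232244.000; Blue: 11196937130.000; Amber: 150819730.000; Magenta: 7248298097.000; Coral: 7732919945.000; Slate: 8413112341.000; Teal: 5011885125.000; Cyan: 5403126194.000; Red: 451796033.000; Violet: 9888612560.000; Indigo: 7298355305.000.
Minimum at Amber.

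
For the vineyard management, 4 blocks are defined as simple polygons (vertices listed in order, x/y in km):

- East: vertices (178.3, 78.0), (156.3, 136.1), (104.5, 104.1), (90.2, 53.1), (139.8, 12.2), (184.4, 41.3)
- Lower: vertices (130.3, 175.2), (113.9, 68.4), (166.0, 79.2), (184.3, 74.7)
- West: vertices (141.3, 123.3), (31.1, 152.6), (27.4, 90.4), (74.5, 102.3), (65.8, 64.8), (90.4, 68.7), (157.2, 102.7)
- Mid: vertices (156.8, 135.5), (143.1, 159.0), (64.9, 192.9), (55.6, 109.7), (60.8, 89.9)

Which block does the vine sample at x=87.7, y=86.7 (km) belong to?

Cast a ray rightward from (87.7, 86.7). For each polygon, the edges (by vertex number in listed order) whose endpoints lie on opposite sides of y = 86.7, where each meets that height, and whether that is right or left of the point:
East: 1–2 at x≈175.01 (right), 3–4 at x≈99.62 (right) → 2 crossings.
Lower: 1–2 at x≈116.71 (right), 4–1 at x≈177.85 (right) → 2 crossings.
West: 4–5 at x≈70.88 (left), 6–7 at x≈125.76 (right) → 1 crossing.
Mid: no edge straddles that height → 0 crossings.
Only West has an odd count, so the point is inside West.

West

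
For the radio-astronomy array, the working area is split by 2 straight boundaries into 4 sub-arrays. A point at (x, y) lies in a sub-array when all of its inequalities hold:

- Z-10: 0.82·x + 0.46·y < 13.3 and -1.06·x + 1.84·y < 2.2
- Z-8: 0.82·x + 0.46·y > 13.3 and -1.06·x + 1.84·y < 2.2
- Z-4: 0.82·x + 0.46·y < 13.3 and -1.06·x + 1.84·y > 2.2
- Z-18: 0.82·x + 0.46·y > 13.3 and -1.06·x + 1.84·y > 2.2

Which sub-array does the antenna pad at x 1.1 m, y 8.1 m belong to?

Z-4

0.82·1.1 + 0.46·8.1 = 4.628, which is < 13.3
-1.06·1.1 + 1.84·8.1 = 13.738, which is > 2.2
This sign pattern matches Z-4.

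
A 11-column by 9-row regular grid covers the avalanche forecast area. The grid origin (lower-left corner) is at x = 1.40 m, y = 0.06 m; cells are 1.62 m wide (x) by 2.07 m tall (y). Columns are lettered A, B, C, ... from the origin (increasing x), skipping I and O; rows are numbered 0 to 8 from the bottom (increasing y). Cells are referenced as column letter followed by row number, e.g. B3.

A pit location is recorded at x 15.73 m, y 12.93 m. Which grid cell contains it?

J6

Column index: ⌊(15.73 − 1.40) / 1.62⌋ = ⌊8.846⌋ = 8 → column J
Row offset from origin: ⌊(12.93 − 0.06) / 2.07⌋ = ⌊6.217⌋ = 6 → row 6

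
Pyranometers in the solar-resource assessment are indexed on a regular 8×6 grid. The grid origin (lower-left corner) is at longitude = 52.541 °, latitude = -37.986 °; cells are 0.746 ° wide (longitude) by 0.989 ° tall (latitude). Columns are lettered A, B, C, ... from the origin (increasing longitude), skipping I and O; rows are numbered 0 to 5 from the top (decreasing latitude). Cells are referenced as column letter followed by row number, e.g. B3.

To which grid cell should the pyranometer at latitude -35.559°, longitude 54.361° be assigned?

Column index: ⌊(54.361 − 52.541) / 0.746⌋ = ⌊2.440⌋ = 2 → column C
Row offset from origin: ⌊(-35.559 − -37.986) / 0.989⌋ = ⌊2.454⌋ = 2 → row 3 (counted from top)

C3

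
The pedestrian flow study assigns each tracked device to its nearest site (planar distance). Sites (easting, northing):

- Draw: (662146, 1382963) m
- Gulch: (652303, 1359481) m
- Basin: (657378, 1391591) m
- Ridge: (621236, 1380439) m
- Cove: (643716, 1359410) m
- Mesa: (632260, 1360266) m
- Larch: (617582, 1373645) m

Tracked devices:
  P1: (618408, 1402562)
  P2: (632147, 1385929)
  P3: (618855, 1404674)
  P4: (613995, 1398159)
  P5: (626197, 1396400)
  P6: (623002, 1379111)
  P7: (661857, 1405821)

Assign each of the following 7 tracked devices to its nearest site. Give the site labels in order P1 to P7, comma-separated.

Ridge, Ridge, Ridge, Ridge, Ridge, Ridge, Basin

P1 → Ridge (d²=497424713.00)
P2 → Ridge (d²=149190021.00)
P3 → Ridge (d²=593004386.00)
P4 → Ridge (d²=366430481.00)
P5 → Ridge (d²=279365042.00)
P6 → Ridge (d²=4882340.00)
P7 → Basin (d²=222554341.00)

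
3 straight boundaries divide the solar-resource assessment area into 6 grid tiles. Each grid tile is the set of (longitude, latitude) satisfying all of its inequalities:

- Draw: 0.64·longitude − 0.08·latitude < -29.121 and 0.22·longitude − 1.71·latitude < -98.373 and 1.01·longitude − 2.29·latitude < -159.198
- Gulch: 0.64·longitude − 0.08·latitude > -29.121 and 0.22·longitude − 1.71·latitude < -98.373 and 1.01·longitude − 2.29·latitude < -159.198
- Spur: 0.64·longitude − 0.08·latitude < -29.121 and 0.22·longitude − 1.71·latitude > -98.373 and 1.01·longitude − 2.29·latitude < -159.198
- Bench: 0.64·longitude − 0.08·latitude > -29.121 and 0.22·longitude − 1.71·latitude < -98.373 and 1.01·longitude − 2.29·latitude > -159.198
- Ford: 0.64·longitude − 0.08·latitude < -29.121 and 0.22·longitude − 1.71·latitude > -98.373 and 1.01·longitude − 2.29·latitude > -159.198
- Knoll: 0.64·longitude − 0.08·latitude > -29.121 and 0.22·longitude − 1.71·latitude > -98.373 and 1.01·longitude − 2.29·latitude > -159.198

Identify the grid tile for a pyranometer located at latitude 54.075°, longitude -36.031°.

0.64·-36.031 − 0.08·54.075 = -27.386, which is > -29.121
0.22·-36.031 − 1.71·54.075 = -100.395, which is < -98.373
1.01·-36.031 − 2.29·54.075 = -160.223, which is < -159.198
This sign pattern matches Gulch.

Gulch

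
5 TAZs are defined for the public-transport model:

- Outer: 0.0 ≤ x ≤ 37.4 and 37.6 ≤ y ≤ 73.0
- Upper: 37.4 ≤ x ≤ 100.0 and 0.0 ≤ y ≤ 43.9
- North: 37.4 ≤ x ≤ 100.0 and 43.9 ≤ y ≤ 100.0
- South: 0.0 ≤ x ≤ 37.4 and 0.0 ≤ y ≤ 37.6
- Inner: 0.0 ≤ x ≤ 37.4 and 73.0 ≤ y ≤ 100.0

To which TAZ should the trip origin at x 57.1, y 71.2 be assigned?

The point has x = 57.1 and y = 71.2.
Only North satisfies 37.4 ≤ x ≤ 100.0 and 43.9 ≤ y ≤ 100.0.

North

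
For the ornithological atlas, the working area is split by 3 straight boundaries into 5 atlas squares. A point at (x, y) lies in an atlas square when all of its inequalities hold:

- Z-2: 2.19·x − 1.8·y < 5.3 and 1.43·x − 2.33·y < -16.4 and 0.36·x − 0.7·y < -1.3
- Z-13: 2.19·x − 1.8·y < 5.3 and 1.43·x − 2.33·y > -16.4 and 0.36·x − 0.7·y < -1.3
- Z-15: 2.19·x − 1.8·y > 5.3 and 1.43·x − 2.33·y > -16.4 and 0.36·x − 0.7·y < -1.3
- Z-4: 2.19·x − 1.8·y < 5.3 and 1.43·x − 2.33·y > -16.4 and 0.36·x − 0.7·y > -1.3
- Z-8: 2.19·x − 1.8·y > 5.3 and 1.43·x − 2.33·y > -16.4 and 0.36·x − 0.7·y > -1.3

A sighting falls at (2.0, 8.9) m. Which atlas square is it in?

2.19·2.0 − 1.8·8.9 = -11.640, which is < 5.3
1.43·2.0 − 2.33·8.9 = -17.877, which is < -16.4
0.36·2.0 − 0.7·8.9 = -5.510, which is < -1.3
This sign pattern matches Z-2.

Z-2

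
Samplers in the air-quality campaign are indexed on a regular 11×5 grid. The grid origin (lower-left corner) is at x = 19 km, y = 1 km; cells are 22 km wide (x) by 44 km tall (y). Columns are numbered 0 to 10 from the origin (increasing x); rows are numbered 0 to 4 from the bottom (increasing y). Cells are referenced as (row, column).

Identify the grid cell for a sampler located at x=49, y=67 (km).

Column index: ⌊(49 − 19) / 22⌋ = ⌊1.364⌋ = 1
Row offset from origin: ⌊(67 − 1) / 44⌋ = ⌊1.500⌋ = 1 → row 1

(1, 1)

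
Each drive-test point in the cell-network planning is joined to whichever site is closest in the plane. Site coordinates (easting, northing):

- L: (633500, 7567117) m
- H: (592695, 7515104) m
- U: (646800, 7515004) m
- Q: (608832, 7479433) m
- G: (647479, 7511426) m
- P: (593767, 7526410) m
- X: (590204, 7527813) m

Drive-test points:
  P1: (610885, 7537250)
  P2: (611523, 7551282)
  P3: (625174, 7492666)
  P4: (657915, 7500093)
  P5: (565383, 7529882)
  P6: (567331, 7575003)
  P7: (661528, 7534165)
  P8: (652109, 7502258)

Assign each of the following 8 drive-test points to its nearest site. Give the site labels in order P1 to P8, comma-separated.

P1 → P (d²=410531524.00)
P2 → L (d²=733735754.00)
P3 → Q (d²=442173253.00)
P4 → G (d²=237346985.00)
P5 → X (d²=620362802.00)
P6 → X (d²=2750070229.00)
P7 → U (d²=584057905.00)
P8 → G (d²=105489124.00)

P, L, Q, G, X, X, U, G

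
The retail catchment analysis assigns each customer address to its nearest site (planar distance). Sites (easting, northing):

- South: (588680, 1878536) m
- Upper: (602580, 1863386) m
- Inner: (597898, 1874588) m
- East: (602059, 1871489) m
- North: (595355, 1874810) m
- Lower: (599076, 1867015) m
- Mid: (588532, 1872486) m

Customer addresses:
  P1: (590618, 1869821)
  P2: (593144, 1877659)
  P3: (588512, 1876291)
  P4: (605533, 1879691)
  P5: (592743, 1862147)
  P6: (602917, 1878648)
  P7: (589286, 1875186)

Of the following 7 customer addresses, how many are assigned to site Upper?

0

P1 → Mid
P2 → North
P3 → South
P4 → East
P5 → Lower
P6 → Inner
P7 → Mid
0 of the 7 go to Upper.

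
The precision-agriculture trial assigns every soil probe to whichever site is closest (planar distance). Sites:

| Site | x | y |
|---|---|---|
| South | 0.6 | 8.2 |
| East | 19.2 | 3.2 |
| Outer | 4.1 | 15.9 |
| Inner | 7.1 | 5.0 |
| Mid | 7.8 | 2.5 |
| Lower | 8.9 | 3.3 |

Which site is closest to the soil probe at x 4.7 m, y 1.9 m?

Mid

Squared distances to each site:
South: 56.500; East: 211.940; Outer: 196.360; Inner: 15.370; Mid: 9.970; Lower: 19.600.
Minimum at Mid.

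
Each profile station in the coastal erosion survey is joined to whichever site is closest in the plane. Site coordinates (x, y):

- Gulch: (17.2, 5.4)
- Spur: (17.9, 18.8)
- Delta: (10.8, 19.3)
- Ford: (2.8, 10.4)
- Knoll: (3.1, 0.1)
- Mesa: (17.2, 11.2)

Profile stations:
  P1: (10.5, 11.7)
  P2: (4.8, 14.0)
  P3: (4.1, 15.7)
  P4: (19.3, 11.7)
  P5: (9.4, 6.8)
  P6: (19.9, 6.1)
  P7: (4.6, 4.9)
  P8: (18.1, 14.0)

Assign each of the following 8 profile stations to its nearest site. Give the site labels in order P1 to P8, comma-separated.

Mesa, Ford, Ford, Mesa, Ford, Gulch, Knoll, Mesa

P1 → Mesa (d²=45.14)
P2 → Ford (d²=16.96)
P3 → Ford (d²=29.78)
P4 → Mesa (d²=4.66)
P5 → Ford (d²=56.52)
P6 → Gulch (d²=7.78)
P7 → Knoll (d²=25.29)
P8 → Mesa (d²=8.65)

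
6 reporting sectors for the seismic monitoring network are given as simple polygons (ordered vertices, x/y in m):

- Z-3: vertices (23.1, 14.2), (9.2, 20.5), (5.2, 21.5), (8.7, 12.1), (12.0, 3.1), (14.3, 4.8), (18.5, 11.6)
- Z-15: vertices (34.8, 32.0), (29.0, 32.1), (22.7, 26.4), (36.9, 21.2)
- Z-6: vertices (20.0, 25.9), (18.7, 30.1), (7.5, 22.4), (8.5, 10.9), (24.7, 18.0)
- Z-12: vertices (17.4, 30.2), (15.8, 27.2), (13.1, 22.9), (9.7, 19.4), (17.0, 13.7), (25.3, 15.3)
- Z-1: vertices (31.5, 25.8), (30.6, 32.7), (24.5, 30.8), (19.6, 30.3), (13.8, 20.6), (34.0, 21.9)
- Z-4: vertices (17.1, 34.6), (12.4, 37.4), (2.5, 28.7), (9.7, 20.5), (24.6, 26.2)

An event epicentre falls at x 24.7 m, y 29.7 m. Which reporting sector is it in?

Cast a ray rightward from (24.7, 29.7). For each polygon, the edges (by vertex number in listed order) whose endpoints lie on opposite sides of y = 29.7, where each meets that height, and whether that is right or left of the point:
Z-3: no edge straddles that height → 0 crossings.
Z-15: 2–3 at x≈26.35 (right), 4–1 at x≈35.25 (right) → 2 crossings.
Z-6: 1–2 at x≈18.82 (left), 2–3 at x≈18.12 (left) → 0 crossings.
Z-12: 1–2 at x≈17.13 (left), 6–1 at x≈17.67 (left) → 0 crossings.
Z-1: 1–2 at x≈30.99 (right), 4–5 at x≈19.24 (left) → 1 crossing.
Z-4: 2–3 at x≈3.64 (left), 5–1 at x≈21.48 (left) → 0 crossings.
Only Z-1 has an odd count, so the point is inside Z-1.

Z-1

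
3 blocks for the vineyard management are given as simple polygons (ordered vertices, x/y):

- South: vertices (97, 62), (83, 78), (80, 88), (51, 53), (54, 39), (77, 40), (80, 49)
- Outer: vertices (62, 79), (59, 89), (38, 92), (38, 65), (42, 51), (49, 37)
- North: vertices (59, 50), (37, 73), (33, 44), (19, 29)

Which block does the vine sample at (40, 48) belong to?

Cast a ray rightward from (40, 48). For each polygon, the edges (by vertex number in listed order) whose endpoints lie on opposite sides of y = 48, where each meets that height, and whether that is right or left of the point:
South: 4–5 at x≈52.1 (right), 6–7 at x≈79.7 (right) → 2 crossings.
Outer: 5–6 at x≈43.5 (right), 6–1 at x≈52.4 (right) → 2 crossings.
North: 2–3 at x≈33.6 (left), 4–1 at x≈55.2 (right) → 1 crossing.
Only North has an odd count, so the point is inside North.

North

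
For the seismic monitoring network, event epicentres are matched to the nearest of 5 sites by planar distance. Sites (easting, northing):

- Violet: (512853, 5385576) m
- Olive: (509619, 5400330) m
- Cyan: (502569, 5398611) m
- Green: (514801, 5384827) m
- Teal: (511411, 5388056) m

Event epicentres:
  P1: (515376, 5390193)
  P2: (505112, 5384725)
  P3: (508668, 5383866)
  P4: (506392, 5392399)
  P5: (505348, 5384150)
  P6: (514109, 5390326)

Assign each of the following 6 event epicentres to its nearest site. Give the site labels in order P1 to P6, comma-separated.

Teal, Teal, Violet, Teal, Teal, Teal

P1 → Teal (d²=20287994.00)
P2 → Teal (d²=50772962.00)
P3 → Violet (d²=20438325.00)
P4 → Teal (d²=44052010.00)
P5 → Teal (d²=52016805.00)
P6 → Teal (d²=12432104.00)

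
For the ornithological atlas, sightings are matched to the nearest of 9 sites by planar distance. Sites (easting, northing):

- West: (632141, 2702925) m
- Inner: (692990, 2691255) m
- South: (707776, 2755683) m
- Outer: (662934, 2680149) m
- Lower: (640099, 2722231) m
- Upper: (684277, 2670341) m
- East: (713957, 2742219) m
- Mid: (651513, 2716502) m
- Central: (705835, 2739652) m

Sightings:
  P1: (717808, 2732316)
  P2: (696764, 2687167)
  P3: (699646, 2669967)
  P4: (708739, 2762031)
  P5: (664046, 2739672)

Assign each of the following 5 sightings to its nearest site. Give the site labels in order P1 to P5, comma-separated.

P1 → East (d²=112899610.00)
P2 → Inner (d²=30954820.00)
P3 → Upper (d²=236346037.00)
P4 → South (d²=41224473.00)
P5 → Mid (d²=693924989.00)

East, Inner, Upper, South, Mid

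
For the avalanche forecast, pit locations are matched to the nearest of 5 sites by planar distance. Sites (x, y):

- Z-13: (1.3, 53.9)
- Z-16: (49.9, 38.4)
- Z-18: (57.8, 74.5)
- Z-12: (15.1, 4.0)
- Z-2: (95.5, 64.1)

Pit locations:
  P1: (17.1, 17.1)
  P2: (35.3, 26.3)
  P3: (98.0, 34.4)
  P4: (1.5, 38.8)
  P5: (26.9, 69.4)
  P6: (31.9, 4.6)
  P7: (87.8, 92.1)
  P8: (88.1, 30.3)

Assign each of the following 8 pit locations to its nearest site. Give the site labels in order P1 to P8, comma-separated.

Z-12, Z-16, Z-2, Z-13, Z-13, Z-12, Z-2, Z-2

P1 → Z-12 (d²=175.61)
P2 → Z-16 (d²=359.57)
P3 → Z-2 (d²=888.34)
P4 → Z-13 (d²=228.05)
P5 → Z-13 (d²=895.61)
P6 → Z-12 (d²=282.60)
P7 → Z-2 (d²=843.29)
P8 → Z-2 (d²=1197.20)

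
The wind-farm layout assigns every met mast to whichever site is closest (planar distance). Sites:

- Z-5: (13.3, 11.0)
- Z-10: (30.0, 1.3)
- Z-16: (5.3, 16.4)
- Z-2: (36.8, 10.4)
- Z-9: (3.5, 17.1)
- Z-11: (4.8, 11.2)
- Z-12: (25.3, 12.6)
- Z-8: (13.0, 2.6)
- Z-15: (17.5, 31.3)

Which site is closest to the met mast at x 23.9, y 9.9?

Squared distances to each site:
Z-5: 113.570; Z-10: 111.170; Z-16: 388.210; Z-2: 166.660; Z-9: 468.000; Z-11: 366.500; Z-12: 9.250; Z-8: 172.100; Z-15: 498.920.
Minimum at Z-12.

Z-12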